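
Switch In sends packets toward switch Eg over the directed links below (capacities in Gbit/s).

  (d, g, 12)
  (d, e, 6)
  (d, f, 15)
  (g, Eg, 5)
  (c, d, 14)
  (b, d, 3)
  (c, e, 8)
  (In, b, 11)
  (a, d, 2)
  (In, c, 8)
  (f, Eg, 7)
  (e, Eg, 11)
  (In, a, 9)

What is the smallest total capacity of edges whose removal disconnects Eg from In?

Augment In→c→e→Eg: bottleneck 8, flow now 8.
Augment In→a→d→e→Eg: bottleneck 2, flow now 10.
Augment In→b→d→e→Eg: bottleneck 1, flow now 11.
Augment In→b→d→f→Eg: bottleneck 2, flow now 13.
No augmenting path remains; maximum flow = 13.
By max-flow min-cut, the minimum cut capacity equals the max flow.
In the residual graph, reachable from In: {In, a, b}.
Min-cut edges: In→c (8), a→d (2), b→d (3); capacity 8 + 2 + 3 = 13.

13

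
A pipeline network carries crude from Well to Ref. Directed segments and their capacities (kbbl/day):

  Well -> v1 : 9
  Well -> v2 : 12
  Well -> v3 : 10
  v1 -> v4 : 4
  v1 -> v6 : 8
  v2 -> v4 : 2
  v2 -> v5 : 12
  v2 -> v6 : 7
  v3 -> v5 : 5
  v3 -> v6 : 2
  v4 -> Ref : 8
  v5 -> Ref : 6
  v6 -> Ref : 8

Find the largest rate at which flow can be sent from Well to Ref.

Augment Well→v1→v4→Ref: bottleneck 4, flow now 4.
Augment Well→v1→v6→Ref: bottleneck 5, flow now 9.
Augment Well→v2→v4→Ref: bottleneck 2, flow now 11.
Augment Well→v2→v5→Ref: bottleneck 6, flow now 17.
Augment Well→v2→v6→Ref: bottleneck 3, flow now 20.
No augmenting path remains; maximum flow = 20.
In the residual graph, reachable from Well: {Well, v1, v2, v3, v5, v6}.
Min-cut edges: v1→v4 (4), v2→v4 (2), v5→Ref (6), v6→Ref (8); capacity 4 + 2 + 6 + 8 = 20.
This cut is saturated, so no flow can exceed 20.

20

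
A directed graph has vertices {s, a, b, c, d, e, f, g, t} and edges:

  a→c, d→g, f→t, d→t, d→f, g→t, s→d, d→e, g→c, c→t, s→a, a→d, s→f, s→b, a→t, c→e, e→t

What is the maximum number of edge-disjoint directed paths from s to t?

3

Assign every edge capacity 1; by Menger, the answer equals the max flow.
Path s→a→t (+1); total 1.
Path s→d→t (+1); total 2.
Path s→f→t (+1); total 3.
No residual s→t path; max flow = 3.
Certifying cut of size 3: {s→a, s→d, s→f}.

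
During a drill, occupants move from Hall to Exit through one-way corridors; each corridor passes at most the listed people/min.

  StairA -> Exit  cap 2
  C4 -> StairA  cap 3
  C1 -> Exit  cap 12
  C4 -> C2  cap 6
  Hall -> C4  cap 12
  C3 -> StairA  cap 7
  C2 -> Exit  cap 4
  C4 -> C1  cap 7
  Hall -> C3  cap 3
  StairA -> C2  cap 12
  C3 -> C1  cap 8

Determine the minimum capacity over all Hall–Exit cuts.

15

Augment Hall→C4→C1→Exit: bottleneck 7, flow now 7.
Augment Hall→C4→StairA→Exit: bottleneck 2, flow now 9.
Augment Hall→C4→C2→Exit: bottleneck 3, flow now 12.
Augment Hall→C3→C1→Exit: bottleneck 3, flow now 15.
No augmenting path remains; maximum flow = 15.
By max-flow min-cut, the minimum cut capacity equals the max flow.
In the residual graph, reachable from Hall: {Hall}.
Min-cut edges: Hall→C4 (12), Hall→C3 (3); capacity 12 + 3 = 15.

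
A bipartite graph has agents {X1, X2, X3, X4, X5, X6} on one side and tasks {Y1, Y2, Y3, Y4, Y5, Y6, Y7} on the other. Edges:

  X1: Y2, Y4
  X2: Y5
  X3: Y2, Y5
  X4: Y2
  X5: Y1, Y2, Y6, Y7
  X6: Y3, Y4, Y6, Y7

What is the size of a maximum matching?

Unit-capacity flow: source→left, listed edges, right→sink; max matching = max flow.
Augmenting path X1→Y2 (+1); matched 1.
Augmenting path X2→Y5 (+1); matched 2.
Augmenting path X5→Y1 (+1); matched 3.
Augmenting path X6→Y3 (+1); matched 4.
Augmenting path X3→Y2→X1→Y4 (+1); matched 5.
No augmenting path remains; maximum matching = 5.
König certificate: {X1, X5, X6, Y2, Y5} is a vertex cover of size 5 (every listed pair touches it), so no matching can be larger.

5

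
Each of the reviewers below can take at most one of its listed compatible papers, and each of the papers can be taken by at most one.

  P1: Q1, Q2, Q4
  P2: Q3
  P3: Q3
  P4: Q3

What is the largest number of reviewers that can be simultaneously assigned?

2

Unit-capacity flow: source→left, listed edges, right→sink; max matching = max flow.
Augmenting path P1→Q1 (+1); matched 1.
Augmenting path P2→Q3 (+1); matched 2.
No augmenting path remains; maximum matching = 2.
König certificate: {P1, Q3} is a vertex cover of size 2 (every listed pair touches it), so no matching can be larger.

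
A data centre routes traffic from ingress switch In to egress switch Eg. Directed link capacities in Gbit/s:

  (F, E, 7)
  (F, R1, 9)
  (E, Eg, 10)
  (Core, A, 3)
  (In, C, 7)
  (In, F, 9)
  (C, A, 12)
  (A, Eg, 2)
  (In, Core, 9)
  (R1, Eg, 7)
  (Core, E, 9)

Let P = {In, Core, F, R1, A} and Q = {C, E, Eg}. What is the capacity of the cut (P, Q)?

Edges leaving {In, Core, F, R1, A}: In→C (7), Core→E (9), F→E (7), R1→Eg (7), A→Eg (2).
Cut capacity = 7 + 9 + 7 + 7 + 2 = 32.

32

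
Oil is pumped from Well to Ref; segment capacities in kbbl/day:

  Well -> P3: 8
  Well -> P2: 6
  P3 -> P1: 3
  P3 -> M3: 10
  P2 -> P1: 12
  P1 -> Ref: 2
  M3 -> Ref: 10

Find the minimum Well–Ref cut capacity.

Augment Well→P3→P1→Ref: bottleneck 2, flow now 2.
Augment Well→P3→M3→Ref: bottleneck 6, flow now 8.
Augment Well→P2→P1→P3→M3→Ref: bottleneck 2, flow now 10. (uses reverse residual edge)
No augmenting path remains; maximum flow = 10.
By max-flow min-cut, the minimum cut capacity equals the max flow.
In the residual graph, reachable from Well: {Well, P2, P1}.
Min-cut edges: Well→P3 (8), P1→Ref (2); capacity 8 + 2 = 10.

10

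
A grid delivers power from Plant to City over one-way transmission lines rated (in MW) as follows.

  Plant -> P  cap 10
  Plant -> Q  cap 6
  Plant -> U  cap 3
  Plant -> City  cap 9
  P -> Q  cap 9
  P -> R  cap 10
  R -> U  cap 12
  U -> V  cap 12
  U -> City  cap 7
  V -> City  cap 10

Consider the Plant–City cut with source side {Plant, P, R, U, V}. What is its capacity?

Edges leaving {Plant, P, R, U, V}: Plant→Q (6), Plant→City (9), P→Q (9), U→City (7), V→City (10).
Cut capacity = 6 + 9 + 9 + 7 + 10 = 41.

41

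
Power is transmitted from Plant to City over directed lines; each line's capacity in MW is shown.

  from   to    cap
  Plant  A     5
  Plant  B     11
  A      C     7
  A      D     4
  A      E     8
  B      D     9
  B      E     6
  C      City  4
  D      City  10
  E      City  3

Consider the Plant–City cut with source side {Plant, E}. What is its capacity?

19

Edges leaving {Plant, E}: Plant→A (5), Plant→B (11), E→City (3).
Cut capacity = 5 + 11 + 3 = 19.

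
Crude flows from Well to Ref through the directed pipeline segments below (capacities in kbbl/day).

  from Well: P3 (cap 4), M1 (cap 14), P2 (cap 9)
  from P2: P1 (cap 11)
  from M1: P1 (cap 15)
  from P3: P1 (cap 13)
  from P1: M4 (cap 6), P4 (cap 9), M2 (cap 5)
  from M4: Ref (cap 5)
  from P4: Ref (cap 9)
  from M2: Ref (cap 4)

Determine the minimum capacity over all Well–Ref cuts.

Augment Well→P2→P1→M4→Ref: bottleneck 5, flow now 5.
Augment Well→P2→P1→P4→Ref: bottleneck 4, flow now 9.
Augment Well→M1→P1→P4→Ref: bottleneck 5, flow now 14.
Augment Well→M1→P1→M2→Ref: bottleneck 4, flow now 18.
No augmenting path remains; maximum flow = 18.
By max-flow min-cut, the minimum cut capacity equals the max flow.
In the residual graph, reachable from Well: {Well, P2, M1, P3, P1, M4, M2}.
Min-cut edges: P1→P4 (9), M4→Ref (5), M2→Ref (4); capacity 9 + 5 + 4 = 18.

18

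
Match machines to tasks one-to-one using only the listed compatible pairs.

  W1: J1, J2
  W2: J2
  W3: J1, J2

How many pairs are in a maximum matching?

Unit-capacity flow: source→left, listed edges, right→sink; max matching = max flow.
Augmenting path W1→J1 (+1); matched 1.
Augmenting path W2→J2 (+1); matched 2.
No augmenting path remains; maximum matching = 2.
König certificate: {J1, J2} is a vertex cover of size 2 (every listed pair touches it), so no matching can be larger.

2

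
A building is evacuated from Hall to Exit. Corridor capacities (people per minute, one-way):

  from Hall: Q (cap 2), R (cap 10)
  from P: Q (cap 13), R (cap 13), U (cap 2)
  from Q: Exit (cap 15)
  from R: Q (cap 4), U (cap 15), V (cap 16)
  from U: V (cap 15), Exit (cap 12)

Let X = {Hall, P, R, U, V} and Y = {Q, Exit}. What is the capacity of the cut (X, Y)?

Edges leaving {Hall, P, R, U, V}: Hall→Q (2), P→Q (13), R→Q (4), U→Exit (12).
Cut capacity = 2 + 13 + 4 + 12 = 31.

31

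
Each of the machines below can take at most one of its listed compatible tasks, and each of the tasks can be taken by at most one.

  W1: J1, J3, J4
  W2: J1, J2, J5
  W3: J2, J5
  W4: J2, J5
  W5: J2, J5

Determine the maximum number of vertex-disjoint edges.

4

Unit-capacity flow: source→left, listed edges, right→sink; max matching = max flow.
Augmenting path W1→J1 (+1); matched 1.
Augmenting path W2→J2 (+1); matched 2.
Augmenting path W3→J5 (+1); matched 3.
Augmenting path W4→J2→W2→J1→W1→J3 (+1); matched 4.
No augmenting path remains; maximum matching = 4.
König certificate: {W1, W2, J2, J5} is a vertex cover of size 4 (every listed pair touches it), so no matching can be larger.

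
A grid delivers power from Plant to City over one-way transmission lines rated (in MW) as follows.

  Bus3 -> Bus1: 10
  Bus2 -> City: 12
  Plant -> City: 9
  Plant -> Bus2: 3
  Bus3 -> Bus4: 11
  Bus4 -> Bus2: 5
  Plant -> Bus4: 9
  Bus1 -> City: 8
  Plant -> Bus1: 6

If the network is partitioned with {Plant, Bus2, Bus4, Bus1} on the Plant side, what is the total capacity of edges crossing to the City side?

29

Edges leaving {Plant, Bus2, Bus4, Bus1}: Plant→City (9), Bus2→City (12), Bus1→City (8).
Cut capacity = 9 + 12 + 8 = 29.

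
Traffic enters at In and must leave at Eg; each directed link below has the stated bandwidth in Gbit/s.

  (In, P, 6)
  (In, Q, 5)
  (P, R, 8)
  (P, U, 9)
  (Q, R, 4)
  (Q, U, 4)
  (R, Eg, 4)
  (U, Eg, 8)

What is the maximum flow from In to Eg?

11

Augment In→P→R→Eg: bottleneck 4, flow now 4.
Augment In→P→U→Eg: bottleneck 2, flow now 6.
Augment In→Q→U→Eg: bottleneck 4, flow now 10.
Augment In→Q→R→P→U→Eg: bottleneck 1, flow now 11. (uses reverse residual edge)
No augmenting path remains; maximum flow = 11.
In the residual graph, reachable from In: {In}.
Min-cut edges: In→P (6), In→Q (5); capacity 6 + 5 = 11.
This cut is saturated, so no flow can exceed 11.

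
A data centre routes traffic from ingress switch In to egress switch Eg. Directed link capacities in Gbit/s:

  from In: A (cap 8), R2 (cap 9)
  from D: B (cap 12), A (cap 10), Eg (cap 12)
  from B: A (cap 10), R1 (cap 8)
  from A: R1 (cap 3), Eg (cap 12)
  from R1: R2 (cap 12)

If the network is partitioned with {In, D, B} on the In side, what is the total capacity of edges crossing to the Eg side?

57

Edges leaving {In, D, B}: In→A (8), In→R2 (9), D→A (10), D→Eg (12), B→A (10), B→R1 (8).
Cut capacity = 8 + 9 + 10 + 12 + 10 + 8 = 57.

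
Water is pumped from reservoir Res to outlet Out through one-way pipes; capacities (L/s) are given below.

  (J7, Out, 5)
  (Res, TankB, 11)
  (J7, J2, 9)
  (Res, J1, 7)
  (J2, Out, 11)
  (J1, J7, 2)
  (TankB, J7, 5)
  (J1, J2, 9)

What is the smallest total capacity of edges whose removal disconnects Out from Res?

Augment Res→J1→J7→Out: bottleneck 2, flow now 2.
Augment Res→J1→J2→Out: bottleneck 5, flow now 7.
Augment Res→TankB→J7→Out: bottleneck 3, flow now 10.
Augment Res→TankB→J7→J2→Out: bottleneck 2, flow now 12.
No augmenting path remains; maximum flow = 12.
By max-flow min-cut, the minimum cut capacity equals the max flow.
In the residual graph, reachable from Res: {Res, TankB}.
Min-cut edges: Res→J1 (7), TankB→J7 (5); capacity 7 + 5 = 12.

12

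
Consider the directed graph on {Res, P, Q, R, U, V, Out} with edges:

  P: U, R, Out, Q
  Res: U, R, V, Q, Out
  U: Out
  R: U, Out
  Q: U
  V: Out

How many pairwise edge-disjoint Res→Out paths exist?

Assign every edge capacity 1; by Menger, the answer equals the max flow.
Path Res→Out (+1); total 1.
Path Res→R→Out (+1); total 2.
Path Res→U→Out (+1); total 3.
Path Res→V→Out (+1); total 4.
No residual Res→Out path; max flow = 4.
Certifying cut of size 4: {Res→Out, Res→R, Res→V, U→Out}.

4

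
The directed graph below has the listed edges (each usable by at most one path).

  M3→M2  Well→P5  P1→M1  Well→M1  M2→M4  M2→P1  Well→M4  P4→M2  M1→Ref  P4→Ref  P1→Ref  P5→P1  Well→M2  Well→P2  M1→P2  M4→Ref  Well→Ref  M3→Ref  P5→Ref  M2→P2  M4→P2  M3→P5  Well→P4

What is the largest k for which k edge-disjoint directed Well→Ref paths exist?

6

Assign every edge capacity 1; by Menger, the answer equals the max flow.
Path Well→Ref (+1); total 1.
Path Well→M1→Ref (+1); total 2.
Path Well→P4→Ref (+1); total 3.
Path Well→M4→Ref (+1); total 4.
Path Well→P5→Ref (+1); total 5.
Path Well→M2→P1→Ref (+1); total 6.
No residual Well→Ref path; max flow = 6.
Certifying cut of size 6: {Well→M1, Well→M2, Well→M4, Well→P4, Well→P5, Well→Ref}.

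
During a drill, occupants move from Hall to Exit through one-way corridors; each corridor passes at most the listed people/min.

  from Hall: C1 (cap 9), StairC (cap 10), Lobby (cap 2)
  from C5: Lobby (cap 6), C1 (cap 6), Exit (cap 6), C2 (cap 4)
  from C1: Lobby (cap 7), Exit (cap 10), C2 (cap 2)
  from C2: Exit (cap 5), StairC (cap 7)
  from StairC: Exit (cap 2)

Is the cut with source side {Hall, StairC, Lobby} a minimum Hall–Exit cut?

Given cut capacity: 9 + 2 = 11.
Augment Hall→C1→Exit: bottleneck 9, flow now 9.
Augment Hall→StairC→Exit: bottleneck 2, flow now 11.
No augmenting path remains; maximum flow = 11.
Cut capacity 11 equals the max flow, so it is a minimum cut.

Yes — it is a minimum cut (capacity 11).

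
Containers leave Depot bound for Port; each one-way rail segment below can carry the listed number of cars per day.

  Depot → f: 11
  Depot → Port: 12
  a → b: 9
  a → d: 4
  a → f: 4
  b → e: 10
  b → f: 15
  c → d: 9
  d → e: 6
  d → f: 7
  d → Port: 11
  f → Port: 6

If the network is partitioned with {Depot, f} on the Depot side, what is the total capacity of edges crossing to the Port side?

18

Edges leaving {Depot, f}: Depot→Port (12), f→Port (6).
Cut capacity = 12 + 6 = 18.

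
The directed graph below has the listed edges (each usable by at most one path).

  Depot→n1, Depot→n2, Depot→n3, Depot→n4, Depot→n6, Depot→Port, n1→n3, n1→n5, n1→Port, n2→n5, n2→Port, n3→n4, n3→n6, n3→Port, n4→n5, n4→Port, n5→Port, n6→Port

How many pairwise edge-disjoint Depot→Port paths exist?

6

Assign every edge capacity 1; by Menger, the answer equals the max flow.
Path Depot→Port (+1); total 1.
Path Depot→n1→Port (+1); total 2.
Path Depot→n2→Port (+1); total 3.
Path Depot→n3→Port (+1); total 4.
Path Depot→n4→Port (+1); total 5.
Path Depot→n6→Port (+1); total 6.
No residual Depot→Port path; max flow = 6.
Certifying cut of size 6: {Depot→Port, Depot→n1, Depot→n2, Depot→n3, Depot→n4, Depot→n6}.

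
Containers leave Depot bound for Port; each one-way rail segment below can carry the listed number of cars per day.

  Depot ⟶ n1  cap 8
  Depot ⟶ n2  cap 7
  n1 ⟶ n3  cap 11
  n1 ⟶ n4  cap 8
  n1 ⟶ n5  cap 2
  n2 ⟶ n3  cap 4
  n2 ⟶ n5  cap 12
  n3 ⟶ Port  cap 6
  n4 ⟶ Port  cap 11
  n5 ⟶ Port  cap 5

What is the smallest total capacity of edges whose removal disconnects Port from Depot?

Augment Depot→n1→n3→Port: bottleneck 6, flow now 6.
Augment Depot→n1→n4→Port: bottleneck 2, flow now 8.
Augment Depot→n2→n5→Port: bottleneck 5, flow now 13.
Augment Depot→n2→n3→n1→n4→Port: bottleneck 2, flow now 15. (uses reverse residual edge)
No augmenting path remains; maximum flow = 15.
By max-flow min-cut, the minimum cut capacity equals the max flow.
In the residual graph, reachable from Depot: {Depot}.
Min-cut edges: Depot→n1 (8), Depot→n2 (7); capacity 8 + 7 = 15.

15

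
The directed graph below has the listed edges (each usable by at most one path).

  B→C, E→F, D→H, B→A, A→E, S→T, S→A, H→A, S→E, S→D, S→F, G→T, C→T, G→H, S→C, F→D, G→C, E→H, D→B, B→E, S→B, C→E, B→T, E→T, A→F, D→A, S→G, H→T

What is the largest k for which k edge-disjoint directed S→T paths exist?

6

Assign every edge capacity 1; by Menger, the answer equals the max flow.
Path S→T (+1); total 1.
Path S→B→T (+1); total 2.
Path S→C→T (+1); total 3.
Path S→E→T (+1); total 4.
Path S→G→T (+1); total 5.
Path S→D→H→T (+1); total 6.
No residual S→T path; max flow = 6.
Certifying cut of size 6: {B→T, C→T, E→T, H→T, S→G, S→T}.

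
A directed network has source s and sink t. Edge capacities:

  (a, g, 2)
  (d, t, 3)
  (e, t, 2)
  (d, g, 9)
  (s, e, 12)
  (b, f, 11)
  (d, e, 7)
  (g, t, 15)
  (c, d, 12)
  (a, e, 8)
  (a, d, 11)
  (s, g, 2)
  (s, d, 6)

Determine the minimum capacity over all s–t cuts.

Augment s→d→t: bottleneck 3, flow now 3.
Augment s→e→t: bottleneck 2, flow now 5.
Augment s→g→t: bottleneck 2, flow now 7.
Augment s→d→g→t: bottleneck 3, flow now 10.
No augmenting path remains; maximum flow = 10.
By max-flow min-cut, the minimum cut capacity equals the max flow.
In the residual graph, reachable from s: {s, e}.
Min-cut edges: s→d (6), s→g (2), e→t (2); capacity 6 + 2 + 2 = 10.

10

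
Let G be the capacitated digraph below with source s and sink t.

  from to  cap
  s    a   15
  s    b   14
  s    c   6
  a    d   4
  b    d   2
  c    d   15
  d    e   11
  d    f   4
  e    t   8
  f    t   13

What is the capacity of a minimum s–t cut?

Augment s→a→d→e→t: bottleneck 4, flow now 4.
Augment s→b→d→e→t: bottleneck 2, flow now 6.
Augment s→c→d→e→t: bottleneck 2, flow now 8.
Augment s→c→d→f→t: bottleneck 4, flow now 12.
No augmenting path remains; maximum flow = 12.
By max-flow min-cut, the minimum cut capacity equals the max flow.
In the residual graph, reachable from s: {s, a, b}.
Min-cut edges: s→c (6), a→d (4), b→d (2); capacity 6 + 4 + 2 = 12.

12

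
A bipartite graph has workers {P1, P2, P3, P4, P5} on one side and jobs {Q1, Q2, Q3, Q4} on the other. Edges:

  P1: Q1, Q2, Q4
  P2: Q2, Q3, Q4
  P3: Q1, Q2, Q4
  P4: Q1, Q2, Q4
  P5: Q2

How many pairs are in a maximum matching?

4

Unit-capacity flow: source→left, listed edges, right→sink; max matching = max flow.
Augmenting path P1→Q1 (+1); matched 1.
Augmenting path P2→Q2 (+1); matched 2.
Augmenting path P3→Q4 (+1); matched 3.
Augmenting path P4→Q2→P2→Q3 (+1); matched 4.
No augmenting path remains; maximum matching = 4.
König certificate: {P2, Q1, Q2, Q4} is a vertex cover of size 4 (every listed pair touches it), so no matching can be larger.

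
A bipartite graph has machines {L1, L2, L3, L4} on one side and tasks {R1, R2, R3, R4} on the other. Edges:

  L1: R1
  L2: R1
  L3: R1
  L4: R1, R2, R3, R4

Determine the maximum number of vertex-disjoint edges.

2

Unit-capacity flow: source→left, listed edges, right→sink; max matching = max flow.
Augmenting path L1→R1 (+1); matched 1.
Augmenting path L4→R2 (+1); matched 2.
No augmenting path remains; maximum matching = 2.
König certificate: {L4, R1} is a vertex cover of size 2 (every listed pair touches it), so no matching can be larger.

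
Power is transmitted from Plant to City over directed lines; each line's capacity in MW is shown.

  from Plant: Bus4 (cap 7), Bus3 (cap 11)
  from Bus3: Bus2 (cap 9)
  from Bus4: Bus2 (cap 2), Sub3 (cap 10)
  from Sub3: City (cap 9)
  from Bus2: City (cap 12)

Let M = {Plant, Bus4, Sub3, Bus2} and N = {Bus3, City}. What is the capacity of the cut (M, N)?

Edges leaving {Plant, Bus4, Sub3, Bus2}: Plant→Bus3 (11), Sub3→City (9), Bus2→City (12).
Cut capacity = 11 + 9 + 12 = 32.

32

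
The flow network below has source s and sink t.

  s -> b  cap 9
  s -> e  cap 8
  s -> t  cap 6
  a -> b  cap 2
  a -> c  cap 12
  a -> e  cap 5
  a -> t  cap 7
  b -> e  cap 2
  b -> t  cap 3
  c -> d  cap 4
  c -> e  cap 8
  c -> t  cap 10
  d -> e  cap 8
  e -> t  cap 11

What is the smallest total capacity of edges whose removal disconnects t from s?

19

Augment s→t: bottleneck 6, flow now 6.
Augment s→b→t: bottleneck 3, flow now 9.
Augment s→e→t: bottleneck 8, flow now 17.
Augment s→b→e→t: bottleneck 2, flow now 19.
No augmenting path remains; maximum flow = 19.
By max-flow min-cut, the minimum cut capacity equals the max flow.
In the residual graph, reachable from s: {s, b}.
Min-cut edges: s→e (8), s→t (6), b→e (2), b→t (3); capacity 8 + 6 + 2 + 3 = 19.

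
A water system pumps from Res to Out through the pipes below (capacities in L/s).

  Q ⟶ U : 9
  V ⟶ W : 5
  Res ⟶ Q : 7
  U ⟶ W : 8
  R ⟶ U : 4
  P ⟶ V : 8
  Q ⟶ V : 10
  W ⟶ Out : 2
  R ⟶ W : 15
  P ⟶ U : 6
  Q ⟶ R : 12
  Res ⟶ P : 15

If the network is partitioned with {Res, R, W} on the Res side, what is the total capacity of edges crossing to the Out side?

28

Edges leaving {Res, R, W}: Res→P (15), Res→Q (7), R→U (4), W→Out (2).
Cut capacity = 15 + 7 + 4 + 2 = 28.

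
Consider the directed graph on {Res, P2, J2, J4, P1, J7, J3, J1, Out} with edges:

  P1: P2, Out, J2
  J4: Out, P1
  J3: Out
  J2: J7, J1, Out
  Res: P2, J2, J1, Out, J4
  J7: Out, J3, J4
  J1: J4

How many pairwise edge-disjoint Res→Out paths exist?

Assign every edge capacity 1; by Menger, the answer equals the max flow.
Path Res→Out (+1); total 1.
Path Res→J2→Out (+1); total 2.
Path Res→J4→Out (+1); total 3.
Path Res→J1→J4→P1→Out (+1); total 4.
No residual Res→Out path; max flow = 4.
Certifying cut of size 4: {Res→J1, Res→J2, Res→J4, Res→Out}.

4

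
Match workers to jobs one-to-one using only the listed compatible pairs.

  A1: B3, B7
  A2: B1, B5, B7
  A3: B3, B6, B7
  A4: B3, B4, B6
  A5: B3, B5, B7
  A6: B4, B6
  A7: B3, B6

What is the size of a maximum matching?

6

Unit-capacity flow: source→left, listed edges, right→sink; max matching = max flow.
Augmenting path A1→B3 (+1); matched 1.
Augmenting path A2→B1 (+1); matched 2.
Augmenting path A3→B6 (+1); matched 3.
Augmenting path A4→B4 (+1); matched 4.
Augmenting path A5→B5 (+1); matched 5.
Augmenting path A6→B6→A3→B7 (+1); matched 6.
No augmenting path remains; maximum matching = 6.
König certificate: {A2, A5, B3, B4, B6, B7} is a vertex cover of size 6 (every listed pair touches it), so no matching can be larger.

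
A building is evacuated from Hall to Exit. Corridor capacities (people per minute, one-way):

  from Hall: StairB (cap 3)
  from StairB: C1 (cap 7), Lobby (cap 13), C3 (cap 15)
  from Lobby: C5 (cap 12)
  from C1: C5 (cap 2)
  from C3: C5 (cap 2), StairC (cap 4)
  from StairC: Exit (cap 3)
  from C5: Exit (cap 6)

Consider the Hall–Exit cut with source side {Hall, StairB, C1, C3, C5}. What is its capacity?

23

Edges leaving {Hall, StairB, C1, C3, C5}: StairB→Lobby (13), C3→StairC (4), C5→Exit (6).
Cut capacity = 13 + 4 + 6 = 23.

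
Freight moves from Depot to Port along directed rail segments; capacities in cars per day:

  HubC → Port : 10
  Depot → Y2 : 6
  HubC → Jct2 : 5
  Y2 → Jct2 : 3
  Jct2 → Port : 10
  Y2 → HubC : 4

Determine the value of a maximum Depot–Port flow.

6

Augment Depot→Y2→HubC→Port: bottleneck 4, flow now 4.
Augment Depot→Y2→Jct2→Port: bottleneck 2, flow now 6.
No augmenting path remains; maximum flow = 6.
In the residual graph, reachable from Depot: {Depot}.
Min-cut edges: Depot→Y2 (6); capacity 6 = 6.
This cut is saturated, so no flow can exceed 6.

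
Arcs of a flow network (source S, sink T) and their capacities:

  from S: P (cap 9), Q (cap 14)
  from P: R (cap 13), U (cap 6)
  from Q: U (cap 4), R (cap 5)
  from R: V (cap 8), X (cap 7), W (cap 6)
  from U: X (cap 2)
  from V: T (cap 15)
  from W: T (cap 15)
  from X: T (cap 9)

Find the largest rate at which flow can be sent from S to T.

Augment S→P→R→V→T: bottleneck 8, flow now 8.
Augment S→P→R→W→T: bottleneck 1, flow now 9.
Augment S→Q→R→W→T: bottleneck 5, flow now 14.
Augment S→Q→U→X→T: bottleneck 2, flow now 16.
No augmenting path remains; maximum flow = 16.
In the residual graph, reachable from S: {S, Q, U}.
Min-cut edges: S→P (9), Q→R (5), U→X (2); capacity 9 + 5 + 2 = 16.
This cut is saturated, so no flow can exceed 16.

16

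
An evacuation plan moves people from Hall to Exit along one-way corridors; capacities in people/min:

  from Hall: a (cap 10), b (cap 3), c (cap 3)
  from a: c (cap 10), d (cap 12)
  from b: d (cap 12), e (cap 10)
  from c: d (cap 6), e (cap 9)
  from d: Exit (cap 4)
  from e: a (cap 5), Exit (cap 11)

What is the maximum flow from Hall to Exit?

Augment Hall→a→d→Exit: bottleneck 4, flow now 4.
Augment Hall→b→e→Exit: bottleneck 3, flow now 7.
Augment Hall→c→e→Exit: bottleneck 3, flow now 10.
Augment Hall→a→c→e→Exit: bottleneck 5, flow now 15.
No augmenting path remains; maximum flow = 15.
In the residual graph, reachable from Hall: {Hall, a, b, c, d, e}.
Min-cut edges: d→Exit (4), e→Exit (11); capacity 4 + 11 = 15.
This cut is saturated, so no flow can exceed 15.

15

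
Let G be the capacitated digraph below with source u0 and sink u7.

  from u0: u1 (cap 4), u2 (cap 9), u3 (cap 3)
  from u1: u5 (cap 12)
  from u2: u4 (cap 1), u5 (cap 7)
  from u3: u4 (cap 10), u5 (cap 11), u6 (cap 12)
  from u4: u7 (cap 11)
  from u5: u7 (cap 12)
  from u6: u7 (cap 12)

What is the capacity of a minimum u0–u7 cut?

Augment u0→u1→u5→u7: bottleneck 4, flow now 4.
Augment u0→u2→u4→u7: bottleneck 1, flow now 5.
Augment u0→u2→u5→u7: bottleneck 7, flow now 12.
Augment u0→u3→u4→u7: bottleneck 3, flow now 15.
No augmenting path remains; maximum flow = 15.
By max-flow min-cut, the minimum cut capacity equals the max flow.
In the residual graph, reachable from u0: {u0, u2}.
Min-cut edges: u0→u1 (4), u0→u3 (3), u2→u4 (1), u2→u5 (7); capacity 4 + 3 + 1 + 7 = 15.

15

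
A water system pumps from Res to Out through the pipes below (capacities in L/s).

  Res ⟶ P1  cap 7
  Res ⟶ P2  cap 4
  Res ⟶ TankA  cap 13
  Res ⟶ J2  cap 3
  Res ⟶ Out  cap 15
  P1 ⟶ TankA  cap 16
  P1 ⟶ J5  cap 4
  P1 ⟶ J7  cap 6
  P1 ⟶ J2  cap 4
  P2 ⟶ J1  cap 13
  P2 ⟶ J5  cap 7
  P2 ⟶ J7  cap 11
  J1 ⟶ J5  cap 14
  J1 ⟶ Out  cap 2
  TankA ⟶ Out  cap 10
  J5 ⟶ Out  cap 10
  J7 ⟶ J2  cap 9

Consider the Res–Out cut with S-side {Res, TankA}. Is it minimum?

Given cut capacity: 7 + 4 + 3 + 15 + 10 = 39.
Augment Res→Out: bottleneck 15, flow now 15.
Augment Res→TankA→Out: bottleneck 10, flow now 25.
Augment Res→P1→J5→Out: bottleneck 4, flow now 29.
Augment Res→P2→J1→Out: bottleneck 2, flow now 31.
Augment Res→P2→J5→Out: bottleneck 2, flow now 33.
No augmenting path remains; maximum flow = 33.
In the residual graph, reachable from Res: {Res, P1, TankA, J7, J2}.
Min-cut edges: Res→P2 (4), Res→Out (15), P1→J5 (4), TankA→Out (10); capacity 4 + 15 + 4 + 10 = 33.
Cut capacity 39 exceeds the max flow 33, so it is not minimum.

No — its capacity is 39, but the minimum cut has capacity 33.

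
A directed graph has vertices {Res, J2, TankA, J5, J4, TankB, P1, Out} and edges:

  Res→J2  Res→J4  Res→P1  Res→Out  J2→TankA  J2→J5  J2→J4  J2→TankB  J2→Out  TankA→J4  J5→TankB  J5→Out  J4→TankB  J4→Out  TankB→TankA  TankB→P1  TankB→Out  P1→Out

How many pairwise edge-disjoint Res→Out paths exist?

4

Assign every edge capacity 1; by Menger, the answer equals the max flow.
Path Res→Out (+1); total 1.
Path Res→J2→Out (+1); total 2.
Path Res→J4→Out (+1); total 3.
Path Res→P1→Out (+1); total 4.
No residual Res→Out path; max flow = 4.
Certifying cut of size 4: {Res→J2, Res→J4, Res→Out, Res→P1}.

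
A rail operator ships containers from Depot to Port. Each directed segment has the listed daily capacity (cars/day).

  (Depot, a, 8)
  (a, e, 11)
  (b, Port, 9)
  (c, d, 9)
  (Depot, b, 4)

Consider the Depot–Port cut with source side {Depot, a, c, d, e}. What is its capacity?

4

Edges leaving {Depot, a, c, d, e}: Depot→b (4).
Cut capacity = 4 = 4.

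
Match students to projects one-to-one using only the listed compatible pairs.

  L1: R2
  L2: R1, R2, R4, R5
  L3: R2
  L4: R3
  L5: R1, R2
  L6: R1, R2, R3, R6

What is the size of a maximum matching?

Unit-capacity flow: source→left, listed edges, right→sink; max matching = max flow.
Augmenting path L1→R2 (+1); matched 1.
Augmenting path L2→R1 (+1); matched 2.
Augmenting path L4→R3 (+1); matched 3.
Augmenting path L6→R6 (+1); matched 4.
Augmenting path L5→R1→L2→R4 (+1); matched 5.
No augmenting path remains; maximum matching = 5.
König certificate: {L2, L4, L5, L6, R2} is a vertex cover of size 5 (every listed pair touches it), so no matching can be larger.

5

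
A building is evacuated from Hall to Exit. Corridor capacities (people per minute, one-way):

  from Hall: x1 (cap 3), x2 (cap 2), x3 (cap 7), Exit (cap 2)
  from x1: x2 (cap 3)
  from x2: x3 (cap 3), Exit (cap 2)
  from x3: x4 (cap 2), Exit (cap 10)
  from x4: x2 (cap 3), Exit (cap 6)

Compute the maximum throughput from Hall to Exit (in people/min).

14

Augment Hall→Exit: bottleneck 2, flow now 2.
Augment Hall→x2→Exit: bottleneck 2, flow now 4.
Augment Hall→x3→Exit: bottleneck 7, flow now 11.
Augment Hall→x1→x2→x3→Exit: bottleneck 3, flow now 14.
No augmenting path remains; maximum flow = 14.
In the residual graph, reachable from Hall: {Hall}.
Min-cut edges: Hall→x1 (3), Hall→x2 (2), Hall→x3 (7), Hall→Exit (2); capacity 3 + 2 + 7 + 2 = 14.
This cut is saturated, so no flow can exceed 14.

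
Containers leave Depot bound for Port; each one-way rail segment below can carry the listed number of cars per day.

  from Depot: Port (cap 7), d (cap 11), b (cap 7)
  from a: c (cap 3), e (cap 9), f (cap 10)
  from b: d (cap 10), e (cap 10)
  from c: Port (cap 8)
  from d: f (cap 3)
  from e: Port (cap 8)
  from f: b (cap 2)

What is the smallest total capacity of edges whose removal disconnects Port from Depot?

Augment Depot→Port: bottleneck 7, flow now 7.
Augment Depot→b→e→Port: bottleneck 7, flow now 14.
Augment Depot→d→f→b→e→Port: bottleneck 1, flow now 15.
No augmenting path remains; maximum flow = 15.
By max-flow min-cut, the minimum cut capacity equals the max flow.
In the residual graph, reachable from Depot: {Depot, b, d, e, f}.
Min-cut edges: Depot→Port (7), e→Port (8); capacity 7 + 8 = 15.

15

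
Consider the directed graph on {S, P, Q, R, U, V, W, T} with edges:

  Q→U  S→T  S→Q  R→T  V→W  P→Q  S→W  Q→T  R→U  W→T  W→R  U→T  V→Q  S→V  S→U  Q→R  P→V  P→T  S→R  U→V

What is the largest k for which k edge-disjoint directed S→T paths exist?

Assign every edge capacity 1; by Menger, the answer equals the max flow.
Path S→T (+1); total 1.
Path S→Q→T (+1); total 2.
Path S→R→T (+1); total 3.
Path S→U→T (+1); total 4.
Path S→W→T (+1); total 5.
No residual S→T path; max flow = 5.
Certifying cut of size 5: {Q→T, R→T, S→T, U→T, W→T}.

5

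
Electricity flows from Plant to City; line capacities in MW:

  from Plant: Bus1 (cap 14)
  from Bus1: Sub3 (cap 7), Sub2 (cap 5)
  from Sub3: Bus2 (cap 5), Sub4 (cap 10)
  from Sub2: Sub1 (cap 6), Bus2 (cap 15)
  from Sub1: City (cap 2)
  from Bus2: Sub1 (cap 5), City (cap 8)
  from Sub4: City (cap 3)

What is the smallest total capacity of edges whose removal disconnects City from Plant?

12

Augment Plant→Bus1→Sub3→Bus2→City: bottleneck 5, flow now 5.
Augment Plant→Bus1→Sub3→Sub4→City: bottleneck 2, flow now 7.
Augment Plant→Bus1→Sub2→Sub1→City: bottleneck 2, flow now 9.
Augment Plant→Bus1→Sub2→Bus2→City: bottleneck 3, flow now 12.
No augmenting path remains; maximum flow = 12.
By max-flow min-cut, the minimum cut capacity equals the max flow.
In the residual graph, reachable from Plant: {Plant, Bus1}.
Min-cut edges: Bus1→Sub3 (7), Bus1→Sub2 (5); capacity 7 + 5 = 12.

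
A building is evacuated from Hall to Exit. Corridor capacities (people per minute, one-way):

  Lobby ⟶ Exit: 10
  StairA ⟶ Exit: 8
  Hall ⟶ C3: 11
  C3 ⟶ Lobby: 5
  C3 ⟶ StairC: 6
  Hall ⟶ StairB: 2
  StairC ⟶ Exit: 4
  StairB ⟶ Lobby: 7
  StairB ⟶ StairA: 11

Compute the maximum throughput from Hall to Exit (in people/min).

Augment Hall→StairB→Lobby→Exit: bottleneck 2, flow now 2.
Augment Hall→C3→Lobby→Exit: bottleneck 5, flow now 7.
Augment Hall→C3→StairC→Exit: bottleneck 4, flow now 11.
No augmenting path remains; maximum flow = 11.
In the residual graph, reachable from Hall: {Hall, C3, StairC}.
Min-cut edges: Hall→StairB (2), C3→Lobby (5), StairC→Exit (4); capacity 2 + 5 + 4 = 11.
This cut is saturated, so no flow can exceed 11.

11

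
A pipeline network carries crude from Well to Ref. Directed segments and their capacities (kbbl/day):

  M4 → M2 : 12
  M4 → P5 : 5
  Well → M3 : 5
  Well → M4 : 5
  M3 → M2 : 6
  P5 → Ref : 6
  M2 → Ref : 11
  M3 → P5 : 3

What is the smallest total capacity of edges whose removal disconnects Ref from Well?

10

Augment Well→M3→P5→Ref: bottleneck 3, flow now 3.
Augment Well→M3→M2→Ref: bottleneck 2, flow now 5.
Augment Well→M4→P5→Ref: bottleneck 3, flow now 8.
Augment Well→M4→M2→Ref: bottleneck 2, flow now 10.
No augmenting path remains; maximum flow = 10.
By max-flow min-cut, the minimum cut capacity equals the max flow.
In the residual graph, reachable from Well: {Well}.
Min-cut edges: Well→M3 (5), Well→M4 (5); capacity 5 + 5 = 10.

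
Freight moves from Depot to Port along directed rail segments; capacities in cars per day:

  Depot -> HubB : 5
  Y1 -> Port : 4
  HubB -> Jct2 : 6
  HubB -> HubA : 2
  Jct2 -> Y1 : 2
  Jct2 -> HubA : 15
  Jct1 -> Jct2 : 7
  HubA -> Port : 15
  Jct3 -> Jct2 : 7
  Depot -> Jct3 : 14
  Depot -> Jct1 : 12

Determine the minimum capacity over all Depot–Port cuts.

17

Augment Depot→HubB→HubA→Port: bottleneck 2, flow now 2.
Augment Depot→HubB→Jct2→Y1→Port: bottleneck 2, flow now 4.
Augment Depot→HubB→Jct2→HubA→Port: bottleneck 1, flow now 5.
Augment Depot→Jct1→Jct2→HubA→Port: bottleneck 7, flow now 12.
Augment Depot→Jct3→Jct2→HubA→Port: bottleneck 5, flow now 17.
No augmenting path remains; maximum flow = 17.
By max-flow min-cut, the minimum cut capacity equals the max flow.
In the residual graph, reachable from Depot: {Depot, HubB, Jct1, Jct3, Jct2, HubA}.
Min-cut edges: Jct2→Y1 (2), HubA→Port (15); capacity 2 + 15 = 17.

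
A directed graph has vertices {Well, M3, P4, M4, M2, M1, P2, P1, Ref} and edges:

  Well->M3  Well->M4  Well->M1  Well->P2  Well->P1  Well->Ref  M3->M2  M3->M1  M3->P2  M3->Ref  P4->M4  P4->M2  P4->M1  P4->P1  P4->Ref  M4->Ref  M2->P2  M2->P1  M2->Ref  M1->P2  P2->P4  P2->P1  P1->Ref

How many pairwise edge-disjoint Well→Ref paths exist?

5

Assign every edge capacity 1; by Menger, the answer equals the max flow.
Path Well→Ref (+1); total 1.
Path Well→M3→Ref (+1); total 2.
Path Well→M4→Ref (+1); total 3.
Path Well→P1→Ref (+1); total 4.
Path Well→P2→P4→Ref (+1); total 5.
No residual Well→Ref path; max flow = 5.
Certifying cut of size 5: {P1→Ref, P2→P4, Well→M3, Well→M4, Well→Ref}.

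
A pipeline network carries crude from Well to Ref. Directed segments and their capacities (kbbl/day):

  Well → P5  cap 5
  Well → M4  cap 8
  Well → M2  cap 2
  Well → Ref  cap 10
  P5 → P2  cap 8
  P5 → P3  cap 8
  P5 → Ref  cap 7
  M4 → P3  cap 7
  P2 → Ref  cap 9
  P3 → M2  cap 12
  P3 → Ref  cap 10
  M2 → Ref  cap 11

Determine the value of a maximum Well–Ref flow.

Augment Well→Ref: bottleneck 10, flow now 10.
Augment Well→P5→Ref: bottleneck 5, flow now 15.
Augment Well→M2→Ref: bottleneck 2, flow now 17.
Augment Well→M4→P3→Ref: bottleneck 7, flow now 24.
No augmenting path remains; maximum flow = 24.
In the residual graph, reachable from Well: {Well, M4}.
Min-cut edges: Well→P5 (5), Well→M2 (2), Well→Ref (10), M4→P3 (7); capacity 5 + 2 + 10 + 7 = 24.
This cut is saturated, so no flow can exceed 24.

24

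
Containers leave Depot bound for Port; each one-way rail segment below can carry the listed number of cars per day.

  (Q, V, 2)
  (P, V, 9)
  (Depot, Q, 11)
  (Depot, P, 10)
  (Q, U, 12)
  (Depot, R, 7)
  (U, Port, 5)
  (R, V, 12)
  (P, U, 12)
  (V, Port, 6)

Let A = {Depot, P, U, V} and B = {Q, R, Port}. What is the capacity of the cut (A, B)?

Edges leaving {Depot, P, U, V}: Depot→Q (11), Depot→R (7), U→Port (5), V→Port (6).
Cut capacity = 11 + 7 + 5 + 6 = 29.

29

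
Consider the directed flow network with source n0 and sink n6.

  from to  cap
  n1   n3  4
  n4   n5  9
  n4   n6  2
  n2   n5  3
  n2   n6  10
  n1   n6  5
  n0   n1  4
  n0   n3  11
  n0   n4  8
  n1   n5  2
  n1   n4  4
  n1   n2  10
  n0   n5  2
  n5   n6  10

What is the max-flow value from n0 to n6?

Augment n0→n1→n6: bottleneck 4, flow now 4.
Augment n0→n4→n6: bottleneck 2, flow now 6.
Augment n0→n5→n6: bottleneck 2, flow now 8.
Augment n0→n4→n5→n6: bottleneck 6, flow now 14.
No augmenting path remains; maximum flow = 14.
In the residual graph, reachable from n0: {n0, n3}.
Min-cut edges: n0→n1 (4), n0→n4 (8), n0→n5 (2); capacity 4 + 8 + 2 = 14.
This cut is saturated, so no flow can exceed 14.

14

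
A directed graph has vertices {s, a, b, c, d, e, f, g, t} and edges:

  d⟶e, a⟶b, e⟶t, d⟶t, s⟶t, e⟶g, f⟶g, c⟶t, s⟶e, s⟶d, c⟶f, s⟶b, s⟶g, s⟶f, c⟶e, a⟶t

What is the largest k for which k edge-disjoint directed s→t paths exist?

3

Assign every edge capacity 1; by Menger, the answer equals the max flow.
Path s→t (+1); total 1.
Path s→d→t (+1); total 2.
Path s→e→t (+1); total 3.
No residual s→t path; max flow = 3.
Certifying cut of size 3: {s→d, s→e, s→t}.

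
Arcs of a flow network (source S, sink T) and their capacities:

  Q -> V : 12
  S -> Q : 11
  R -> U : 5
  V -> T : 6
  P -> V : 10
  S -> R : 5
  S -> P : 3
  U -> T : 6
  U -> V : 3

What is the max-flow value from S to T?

11

Augment S→P→V→T: bottleneck 3, flow now 3.
Augment S→Q→V→T: bottleneck 3, flow now 6.
Augment S→R→U→T: bottleneck 5, flow now 11.
No augmenting path remains; maximum flow = 11.
In the residual graph, reachable from S: {S, P, Q, V}.
Min-cut edges: S→R (5), V→T (6); capacity 5 + 6 = 11.
This cut is saturated, so no flow can exceed 11.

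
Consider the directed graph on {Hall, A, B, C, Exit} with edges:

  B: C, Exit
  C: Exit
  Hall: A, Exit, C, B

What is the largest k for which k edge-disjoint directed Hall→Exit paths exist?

Assign every edge capacity 1; by Menger, the answer equals the max flow.
Path Hall→Exit (+1); total 1.
Path Hall→B→Exit (+1); total 2.
Path Hall→C→Exit (+1); total 3.
No residual Hall→Exit path; max flow = 3.
Certifying cut of size 3: {Hall→B, Hall→C, Hall→Exit}.

3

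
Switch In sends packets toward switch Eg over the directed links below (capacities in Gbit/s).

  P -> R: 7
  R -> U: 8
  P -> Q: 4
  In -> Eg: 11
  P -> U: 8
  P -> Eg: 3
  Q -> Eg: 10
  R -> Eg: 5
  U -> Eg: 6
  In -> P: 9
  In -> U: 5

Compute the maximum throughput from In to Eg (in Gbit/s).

Augment In→Eg: bottleneck 11, flow now 11.
Augment In→P→Eg: bottleneck 3, flow now 14.
Augment In→U→Eg: bottleneck 5, flow now 19.
Augment In→P→Q→Eg: bottleneck 4, flow now 23.
Augment In→P→R→Eg: bottleneck 2, flow now 25.
No augmenting path remains; maximum flow = 25.
In the residual graph, reachable from In: {In}.
Min-cut edges: In→P (9), In→U (5), In→Eg (11); capacity 9 + 5 + 11 = 25.
This cut is saturated, so no flow can exceed 25.

25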